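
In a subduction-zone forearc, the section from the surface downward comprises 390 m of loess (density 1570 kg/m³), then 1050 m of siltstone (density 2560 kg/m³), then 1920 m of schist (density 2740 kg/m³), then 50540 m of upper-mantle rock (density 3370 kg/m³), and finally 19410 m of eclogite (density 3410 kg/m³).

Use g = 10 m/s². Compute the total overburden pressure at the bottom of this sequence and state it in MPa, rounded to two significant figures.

2500 MPa

loess: 1570 kg/m³ × 10 m/s² × 390 m = 6.123×10^6 Pa = 6.123 MPa
siltstone: 2560 kg/m³ × 10 m/s² × 1050 m = 2.688×10^7 Pa = 26.88 MPa
schist: 2740 kg/m³ × 10 m/s² × 1920 m = 5.261×10^7 Pa = 52.61 MPa
upper-mantle rock: 3370 kg/m³ × 10 m/s² × 50540 m = 1.703×10^9 Pa = 1703 MPa
eclogite: 3410 kg/m³ × 10 m/s² × 19410 m = 6.619×10^8 Pa = 661.9 MPa
Total = 6.123 + 26.88 + 52.61 + 1703 + 661.9 = 2450.7 MPa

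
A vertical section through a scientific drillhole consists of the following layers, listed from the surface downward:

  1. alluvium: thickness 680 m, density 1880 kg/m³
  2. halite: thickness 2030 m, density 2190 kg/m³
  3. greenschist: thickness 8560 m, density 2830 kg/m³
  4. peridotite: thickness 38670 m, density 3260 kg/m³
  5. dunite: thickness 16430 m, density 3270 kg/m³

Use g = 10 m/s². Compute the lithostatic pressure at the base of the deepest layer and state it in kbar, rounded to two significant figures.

21 kbar

alluvium: 1880 kg/m³ × 10 m/s² × 680 m = 1.278×10^7 Pa = 0.1278 kbar
halite: 2190 kg/m³ × 10 m/s² × 2030 m = 4.446×10^7 Pa = 0.4446 kbar
greenschist: 2830 kg/m³ × 10 m/s² × 8560 m = 2.422×10^8 Pa = 2.422 kbar
peridotite: 3260 kg/m³ × 10 m/s² × 38670 m = 1.261×10^9 Pa = 12.61 kbar
dunite: 3270 kg/m³ × 10 m/s² × 16430 m = 5.373×10^8 Pa = 5.373 kbar
Total = 0.1278 + 0.4446 + 2.422 + 12.61 + 5.373 = 20.974 kbar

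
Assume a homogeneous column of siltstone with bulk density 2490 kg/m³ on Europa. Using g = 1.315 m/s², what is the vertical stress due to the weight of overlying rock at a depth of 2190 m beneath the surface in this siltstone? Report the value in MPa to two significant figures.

7.2 MPa

siltstone: 2490 kg/m³ × 1.315 m/s² × 2190 m = 7.171×10^6 Pa = 7.171 MPa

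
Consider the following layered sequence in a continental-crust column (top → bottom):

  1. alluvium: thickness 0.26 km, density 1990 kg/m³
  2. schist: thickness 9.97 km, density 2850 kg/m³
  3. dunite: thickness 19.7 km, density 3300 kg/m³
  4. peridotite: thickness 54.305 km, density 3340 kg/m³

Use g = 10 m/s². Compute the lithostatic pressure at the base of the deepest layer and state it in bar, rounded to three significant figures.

27500 bar

alluvium: 1990 kg/m³ × 10 m/s² × 260 m = 5.174×10^6 Pa = 51.74 bar
schist: 2850 kg/m³ × 10 m/s² × 9970 m = 2.841×10^8 Pa = 2841 bar
dunite: 3300 kg/m³ × 10 m/s² × 19700 m = 6.501×10^8 Pa = 6501 bar
peridotite: 3340 kg/m³ × 10 m/s² × 54305 m = 1.814×10^9 Pa = 18138 bar
Total = 51.74 + 2841 + 6501 + 18138 = 27532 bar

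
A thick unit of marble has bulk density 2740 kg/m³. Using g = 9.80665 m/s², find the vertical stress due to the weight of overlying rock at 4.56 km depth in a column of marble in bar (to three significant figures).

1230 bar

marble: 2740 kg/m³ × 9.80665 m/s² × 4560 m = 1.225×10^8 Pa = 1225 bar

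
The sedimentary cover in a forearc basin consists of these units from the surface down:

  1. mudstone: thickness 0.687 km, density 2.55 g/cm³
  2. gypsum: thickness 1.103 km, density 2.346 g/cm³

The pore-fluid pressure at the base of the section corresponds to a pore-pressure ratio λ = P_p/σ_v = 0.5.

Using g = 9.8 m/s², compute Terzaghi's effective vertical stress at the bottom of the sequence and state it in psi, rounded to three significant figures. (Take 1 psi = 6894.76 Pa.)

3080 psi

Overburden (lithostatic) stress σ_v:
mudstone: 2550 kg/m³ × 9.8 m/s² × 687 m = 1.717×10^7 Pa = 17.17 MPa
gypsum: 2346 kg/m³ × 9.8 m/s² × 1103 m = 2.536×10^7 Pa = 25.36 MPa
Total = 17.17 + 25.36 = 42.527 MPa
Pore pressure P_p = λ·σ_v = 0.5 × 42.53 MPa = 21.26 MPa
Effective stress σ' = σ_v − P_p = 42.53 − 21.26 = 21.263 MPa = 3084.0 psi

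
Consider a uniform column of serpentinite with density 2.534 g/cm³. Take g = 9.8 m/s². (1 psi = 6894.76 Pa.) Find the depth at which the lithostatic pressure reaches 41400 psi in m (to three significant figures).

11500 m

h = P/(ρg) = 41400 psi / (2534 kg/m³ × 9.8 m/s²) = 2.854×10^8 Pa / 24833 Pa/m = 11494 m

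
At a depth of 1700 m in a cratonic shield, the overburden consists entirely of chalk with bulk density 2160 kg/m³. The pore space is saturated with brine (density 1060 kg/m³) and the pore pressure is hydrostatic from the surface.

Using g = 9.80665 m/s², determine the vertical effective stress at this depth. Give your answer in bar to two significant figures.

Overburden (lithostatic) stress σ_v:
chalk: 2160 kg/m³ × 9.80665 m/s² × 1700 m = 3.601×10^7 Pa = 36.01 MPa
Pore pressure P_p = 1060 kg/m³ × 9.80665 m/s² × 1700 m = 1.767×10^7 Pa = 17.67 MPa
Effective stress σ' = σ_v − P_p = 36.01 − 17.67 = 18.338 MPa = 183.38 bar

180 bar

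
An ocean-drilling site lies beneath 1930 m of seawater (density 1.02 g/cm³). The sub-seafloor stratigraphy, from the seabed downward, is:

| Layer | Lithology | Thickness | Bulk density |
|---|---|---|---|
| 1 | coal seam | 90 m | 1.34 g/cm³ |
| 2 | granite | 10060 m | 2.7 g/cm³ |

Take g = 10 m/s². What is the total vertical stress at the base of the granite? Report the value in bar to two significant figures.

seawater: 1020 kg/m³ × 10 m/s² × 1930 m = 1.969×10^7 Pa = 196.9 bar
coal seam: 1340 kg/m³ × 10 m/s² × 90 m = 1.206×10^6 Pa = 12.06 bar
granite: 2700 kg/m³ × 10 m/s² × 10060 m = 2.716×10^8 Pa = 2716 bar
Total = 196.9 + 12.06 + 2716 = 2925.1 bar

2900 bar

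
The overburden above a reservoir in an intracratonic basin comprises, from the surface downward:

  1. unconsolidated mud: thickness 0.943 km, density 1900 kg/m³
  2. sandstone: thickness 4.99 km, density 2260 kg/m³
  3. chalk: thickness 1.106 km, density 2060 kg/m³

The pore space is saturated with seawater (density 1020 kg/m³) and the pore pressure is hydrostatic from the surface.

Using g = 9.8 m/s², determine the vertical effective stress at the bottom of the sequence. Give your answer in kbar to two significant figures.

Overburden (lithostatic) stress σ_v:
unconsolidated mud: 1900 kg/m³ × 9.8 m/s² × 943 m = 1.756×10^7 Pa = 17.56 MPa
sandstone: 2260 kg/m³ × 9.8 m/s² × 4990 m = 1.105×10^8 Pa = 110.5 MPa
chalk: 2060 kg/m³ × 9.8 m/s² × 1106 m = 2.233×10^7 Pa = 22.33 MPa
Total = 17.56 + 110.5 + 22.33 = 150.41 MPa
Pore pressure P_p = 1020 kg/m³ × 9.8 m/s² × 7039 m = 7.036×10^7 Pa = 70.36 MPa
Effective stress σ' = σ_v − P_p = 150.4 − 70.36 = 80.043 MPa = 0.80043 kbar

0.80 kbar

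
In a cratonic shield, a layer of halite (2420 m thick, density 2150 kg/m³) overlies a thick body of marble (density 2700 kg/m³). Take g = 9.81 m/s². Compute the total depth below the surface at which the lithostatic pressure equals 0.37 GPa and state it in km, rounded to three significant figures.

Pressure at base of upper layers: 2150×9.81×2420 = 5.104×10^7 Pa = 0.05104 GPa
Remaining pressure to be supplied by marble: 3.700×10^8 − 5.104×10^7 = 3.190×10^8 Pa
Additional depth in marble = 3.190×10^8 Pa / (2700 kg/m³ × 9.81 m/s²) = 12042 m
Total depth = 2420 m + 12042 m = 14462 m
= 14.462 km

14.5 km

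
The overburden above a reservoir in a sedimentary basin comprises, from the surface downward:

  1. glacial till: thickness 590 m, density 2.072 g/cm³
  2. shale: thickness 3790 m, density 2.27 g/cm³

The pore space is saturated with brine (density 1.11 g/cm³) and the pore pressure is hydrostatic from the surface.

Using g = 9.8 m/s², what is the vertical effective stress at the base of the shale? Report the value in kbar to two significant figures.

0.49 kbar

Overburden (lithostatic) stress σ_v:
glacial till: 2072 kg/m³ × 9.8 m/s² × 590 m = 1.198×10^7 Pa = 11.98 MPa
shale: 2270 kg/m³ × 9.8 m/s² × 3790 m = 8.431×10^7 Pa = 84.31 MPa
Total = 11.98 + 84.31 = 96.293 MPa
Pore pressure P_p = 1110 kg/m³ × 9.8 m/s² × 4380 m = 4.765×10^7 Pa = 47.65 MPa
Effective stress σ' = σ_v − P_p = 96.29 − 47.65 = 48.647 MPa = 0.48647 kbar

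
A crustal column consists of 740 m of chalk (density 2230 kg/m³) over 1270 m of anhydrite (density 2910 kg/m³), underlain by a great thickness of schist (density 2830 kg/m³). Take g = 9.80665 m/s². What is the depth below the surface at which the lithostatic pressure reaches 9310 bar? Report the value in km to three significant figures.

Pressure at base of upper layers: 2230×9.80665×740 + 2910×9.80665×1270 = 5.243×10^7 Pa = 524.3 bar
Remaining pressure to be supplied by schist: 9.310×10^8 − 5.243×10^7 = 8.786×10^8 Pa
Additional depth in schist = 8.786×10^8 Pa / (2830 kg/m³ × 9.80665 m/s²) = 31657 m
Total depth = 2010 m + 31657 m = 33667 m
= 33.667 km

33.7 km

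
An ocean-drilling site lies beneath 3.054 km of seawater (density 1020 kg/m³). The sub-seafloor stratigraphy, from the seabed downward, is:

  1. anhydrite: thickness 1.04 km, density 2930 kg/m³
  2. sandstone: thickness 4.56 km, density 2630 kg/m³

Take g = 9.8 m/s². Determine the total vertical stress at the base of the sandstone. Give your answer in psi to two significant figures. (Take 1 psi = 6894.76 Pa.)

26000 psi

seawater: 1020 kg/m³ × 9.8 m/s² × 3054 m = 3.053×10^7 Pa = 4428 psi
anhydrite: 2930 kg/m³ × 9.8 m/s² × 1040 m = 2.986×10^7 Pa = 4331 psi
sandstone: 2630 kg/m³ × 9.8 m/s² × 4560 m = 1.175×10^8 Pa = 17046 psi
Total = 4428 + 4331 + 17046 = 25805 psi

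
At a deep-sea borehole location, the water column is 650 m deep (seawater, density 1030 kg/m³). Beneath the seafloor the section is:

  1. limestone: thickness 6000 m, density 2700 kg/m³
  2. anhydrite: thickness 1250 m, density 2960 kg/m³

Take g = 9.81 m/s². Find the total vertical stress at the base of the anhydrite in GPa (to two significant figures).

0.20 GPa

seawater: 1030 kg/m³ × 9.81 m/s² × 650 m = 6.568×10^6 Pa = 6.568×10^-3 GPa
limestone: 2700 kg/m³ × 9.81 m/s² × 6000 m = 1.589×10^8 Pa = 0.1589 GPa
anhydrite: 2960 kg/m³ × 9.81 m/s² × 1250 m = 3.630×10^7 Pa = 0.03630 GPa
Total = 6.568×10^-3 + 0.1589 + 0.03630 = 0.20179 GPa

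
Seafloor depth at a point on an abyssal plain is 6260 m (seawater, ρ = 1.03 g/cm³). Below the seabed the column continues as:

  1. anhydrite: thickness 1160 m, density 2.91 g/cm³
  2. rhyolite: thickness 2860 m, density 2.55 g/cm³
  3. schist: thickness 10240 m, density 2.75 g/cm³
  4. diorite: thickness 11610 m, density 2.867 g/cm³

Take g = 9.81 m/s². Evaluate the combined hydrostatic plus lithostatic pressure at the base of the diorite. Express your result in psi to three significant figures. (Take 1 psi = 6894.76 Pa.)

112000 psi

seawater: 1030 kg/m³ × 9.81 m/s² × 6260 m = 6.325×10^7 Pa = 9174 psi
anhydrite: 2910 kg/m³ × 9.81 m/s² × 1160 m = 3.311×10^7 Pa = 4803 psi
rhyolite: 2550 kg/m³ × 9.81 m/s² × 2860 m = 7.154×10^7 Pa = 10377 psi
schist: 2750 kg/m³ × 9.81 m/s² × 10240 m = 2.762×10^8 Pa = 40067 psi
diorite: 2867 kg/m³ × 9.81 m/s² × 11610 m = 3.265×10^8 Pa = 47360 psi
Total = 9174 + 4803 + 10377 + 40067 + 47360 = 1.1178×10^5 psi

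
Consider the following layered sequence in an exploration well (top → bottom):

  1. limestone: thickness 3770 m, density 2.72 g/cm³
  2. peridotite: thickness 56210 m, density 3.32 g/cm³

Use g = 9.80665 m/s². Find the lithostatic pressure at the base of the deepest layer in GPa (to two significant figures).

limestone: 2720 kg/m³ × 9.80665 m/s² × 3770 m = 1.006×10^8 Pa = 0.1006 GPa
peridotite: 3320 kg/m³ × 9.80665 m/s² × 56210 m = 1.830×10^9 Pa = 1.830 GPa
Total = 0.1006 + 1.830 = 1.9307 GPa

1.9 GPa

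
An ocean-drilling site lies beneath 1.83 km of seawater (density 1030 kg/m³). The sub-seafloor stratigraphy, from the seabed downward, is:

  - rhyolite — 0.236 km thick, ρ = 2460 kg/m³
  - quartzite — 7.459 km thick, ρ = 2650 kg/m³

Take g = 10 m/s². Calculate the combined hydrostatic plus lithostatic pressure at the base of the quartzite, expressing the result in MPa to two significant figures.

220 MPa

seawater: 1030 kg/m³ × 10 m/s² × 1830 m = 1.885×10^7 Pa = 18.85 MPa
rhyolite: 2460 kg/m³ × 10 m/s² × 236 m = 5.806×10^6 Pa = 5.806 MPa
quartzite: 2650 kg/m³ × 10 m/s² × 7459 m = 1.977×10^8 Pa = 197.7 MPa
Total = 18.85 + 5.806 + 197.7 = 222.32 MPa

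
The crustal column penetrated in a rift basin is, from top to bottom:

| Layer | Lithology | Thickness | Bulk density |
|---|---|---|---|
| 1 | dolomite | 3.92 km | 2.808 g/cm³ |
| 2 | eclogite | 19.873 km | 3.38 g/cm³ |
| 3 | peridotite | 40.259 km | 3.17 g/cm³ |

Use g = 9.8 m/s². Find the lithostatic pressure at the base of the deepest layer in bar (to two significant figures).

20000 bar

dolomite: 2808 kg/m³ × 9.8 m/s² × 3920 m = 1.079×10^8 Pa = 1079 bar
eclogite: 3380 kg/m³ × 9.8 m/s² × 19873 m = 6.583×10^8 Pa = 6583 bar
peridotite: 3170 kg/m³ × 9.8 m/s² × 40259 m = 1.251×10^9 Pa = 12507 bar
Total = 1079 + 6583 + 12507 = 20168 bar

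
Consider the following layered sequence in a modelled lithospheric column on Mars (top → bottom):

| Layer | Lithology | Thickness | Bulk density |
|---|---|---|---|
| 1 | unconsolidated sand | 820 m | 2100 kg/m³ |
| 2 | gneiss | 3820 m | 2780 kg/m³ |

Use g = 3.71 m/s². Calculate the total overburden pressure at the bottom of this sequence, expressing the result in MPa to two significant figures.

46 MPa

unconsolidated sand: 2100 kg/m³ × 3.71 m/s² × 820 m = 6.389×10^6 Pa = 6.389 MPa
gneiss: 2780 kg/m³ × 3.71 m/s² × 3820 m = 3.940×10^7 Pa = 39.40 MPa
Total = 6.389 + 39.40 = 45.787 MPa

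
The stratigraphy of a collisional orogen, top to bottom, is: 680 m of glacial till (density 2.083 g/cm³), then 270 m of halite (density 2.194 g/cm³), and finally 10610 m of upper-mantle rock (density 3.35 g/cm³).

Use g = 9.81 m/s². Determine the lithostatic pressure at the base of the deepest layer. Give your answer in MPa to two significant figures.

370 MPa

glacial till: 2083 kg/m³ × 9.81 m/s² × 680 m = 1.390×10^7 Pa = 13.90 MPa
halite: 2194 kg/m³ × 9.81 m/s² × 270 m = 5.811×10^6 Pa = 5.811 MPa
upper-mantle rock: 3350 kg/m³ × 9.81 m/s² × 10610 m = 3.487×10^8 Pa = 348.7 MPa
Total = 13.90 + 5.811 + 348.7 = 368.39 MPa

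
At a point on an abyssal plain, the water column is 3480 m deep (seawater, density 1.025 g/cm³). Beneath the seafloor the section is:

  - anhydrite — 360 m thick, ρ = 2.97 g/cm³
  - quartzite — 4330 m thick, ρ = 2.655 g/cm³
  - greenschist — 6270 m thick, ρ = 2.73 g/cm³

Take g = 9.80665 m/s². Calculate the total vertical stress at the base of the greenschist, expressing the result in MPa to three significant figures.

326 MPa

seawater: 1025 kg/m³ × 9.80665 m/s² × 3480 m = 3.498×10^7 Pa = 34.98 MPa
anhydrite: 2970 kg/m³ × 9.80665 m/s² × 360 m = 1.049×10^7 Pa = 10.49 MPa
quartzite: 2655 kg/m³ × 9.80665 m/s² × 4330 m = 1.127×10^8 Pa = 112.7 MPa
greenschist: 2730 kg/m³ × 9.80665 m/s² × 6270 m = 1.679×10^8 Pa = 167.9 MPa
Total = 34.98 + 10.49 + 112.7 + 167.9 = 326.07 MPa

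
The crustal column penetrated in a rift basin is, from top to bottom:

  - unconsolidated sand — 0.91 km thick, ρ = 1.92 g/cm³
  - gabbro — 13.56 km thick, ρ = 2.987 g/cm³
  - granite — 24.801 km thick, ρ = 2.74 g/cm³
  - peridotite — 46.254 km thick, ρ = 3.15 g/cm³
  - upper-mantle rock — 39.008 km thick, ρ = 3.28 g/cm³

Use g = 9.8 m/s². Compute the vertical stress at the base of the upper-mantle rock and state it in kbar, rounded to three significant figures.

unconsolidated sand: 1920 kg/m³ × 9.8 m/s² × 910 m = 1.712×10^7 Pa = 0.1712 kbar
gabbro: 2987 kg/m³ × 9.8 m/s² × 13560 m = 3.969×10^8 Pa = 3.969 kbar
granite: 2740 kg/m³ × 9.8 m/s² × 24801 m = 6.660×10^8 Pa = 6.660 kbar
peridotite: 3150 kg/m³ × 9.8 m/s² × 46254 m = 1.428×10^9 Pa = 14.28 kbar
upper-mantle rock: 3280 kg/m³ × 9.8 m/s² × 39008 m = 1.254×10^9 Pa = 12.54 kbar
Total = 0.1712 + 3.969 + 6.660 + 14.28 + 12.54 = 37.617 kbar

37.6 kbar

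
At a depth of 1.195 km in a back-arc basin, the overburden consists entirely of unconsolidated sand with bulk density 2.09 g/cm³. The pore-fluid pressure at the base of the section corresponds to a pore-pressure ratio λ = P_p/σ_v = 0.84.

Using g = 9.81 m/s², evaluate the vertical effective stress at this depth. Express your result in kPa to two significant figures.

Overburden (lithostatic) stress σ_v:
unconsolidated sand: 2090 kg/m³ × 9.81 m/s² × 1195 m = 2.450×10^7 Pa = 24.50 MPa
Pore pressure P_p = λ·σ_v = 0.84 × 24.50 MPa = 20.58 MPa
Effective stress σ' = σ_v − P_p = 24.50 − 20.58 = 3.9202 MPa = 3920.2 kPa

3900 kPa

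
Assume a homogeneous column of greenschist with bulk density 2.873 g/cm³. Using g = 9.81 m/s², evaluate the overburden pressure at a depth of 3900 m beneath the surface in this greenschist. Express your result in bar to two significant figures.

1100 bar

greenschist: 2873 kg/m³ × 9.81 m/s² × 3900 m = 1.099×10^8 Pa = 1099 bar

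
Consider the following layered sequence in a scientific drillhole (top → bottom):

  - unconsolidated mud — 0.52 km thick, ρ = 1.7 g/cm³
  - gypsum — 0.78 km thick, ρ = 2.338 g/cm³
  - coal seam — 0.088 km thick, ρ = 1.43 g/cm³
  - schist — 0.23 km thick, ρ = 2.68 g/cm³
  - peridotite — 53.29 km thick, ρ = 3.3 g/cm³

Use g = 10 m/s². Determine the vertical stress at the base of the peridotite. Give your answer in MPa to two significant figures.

unconsolidated mud: 1700 kg/m³ × 10 m/s² × 520 m = 8.840×10^6 Pa = 8.840 MPa
gypsum: 2338 kg/m³ × 10 m/s² × 780 m = 1.824×10^7 Pa = 18.24 MPa
coal seam: 1430 kg/m³ × 10 m/s² × 88 m = 1.258×10^6 Pa = 1.258 MPa
schist: 2680 kg/m³ × 10 m/s² × 230 m = 6.164×10^6 Pa = 6.164 MPa
peridotite: 3300 kg/m³ × 10 m/s² × 53290 m = 1.759×10^9 Pa = 1759 MPa
Total = 8.840 + 18.24 + 1.258 + 6.164 + 1759 = 1793.1 MPa

1800 MPa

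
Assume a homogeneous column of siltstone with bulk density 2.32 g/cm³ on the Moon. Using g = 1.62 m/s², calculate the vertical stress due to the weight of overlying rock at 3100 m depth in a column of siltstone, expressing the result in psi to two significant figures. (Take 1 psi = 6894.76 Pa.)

siltstone: 2320 kg/m³ × 1.62 m/s² × 3100 m = 1.165×10^7 Pa = 1690 psi

1700 psi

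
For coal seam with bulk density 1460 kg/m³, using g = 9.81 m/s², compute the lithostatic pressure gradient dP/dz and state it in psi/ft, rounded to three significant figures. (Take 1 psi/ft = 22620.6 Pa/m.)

dP/dz = ρg = 1460 kg/m³ × 9.81 m/s² = 14323 Pa/m
= 14323 Pa/m × (1 psi/ft / 22621 Pa/m) = 0.63317 psi/ft

0.633 psi/ft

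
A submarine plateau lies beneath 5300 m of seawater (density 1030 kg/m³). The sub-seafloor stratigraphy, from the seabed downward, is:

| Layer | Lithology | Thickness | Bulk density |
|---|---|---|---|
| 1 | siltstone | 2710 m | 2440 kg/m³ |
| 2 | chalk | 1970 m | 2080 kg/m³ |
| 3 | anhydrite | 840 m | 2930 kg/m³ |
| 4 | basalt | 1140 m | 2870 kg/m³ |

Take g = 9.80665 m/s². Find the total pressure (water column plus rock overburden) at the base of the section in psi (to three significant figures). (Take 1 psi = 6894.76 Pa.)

31200 psi

seawater: 1030 kg/m³ × 9.80665 m/s² × 5300 m = 5.353×10^7 Pa = 7765 psi
siltstone: 2440 kg/m³ × 9.80665 m/s² × 2710 m = 6.485×10^7 Pa = 9405 psi
chalk: 2080 kg/m³ × 9.80665 m/s² × 1970 m = 4.018×10^7 Pa = 5828 psi
anhydrite: 2930 kg/m³ × 9.80665 m/s² × 840 m = 2.414×10^7 Pa = 3501 psi
basalt: 2870 kg/m³ × 9.80665 m/s² × 1140 m = 3.209×10^7 Pa = 4654 psi
Total = 7765 + 9405 + 5828 + 3501 + 4654 = 31152 psi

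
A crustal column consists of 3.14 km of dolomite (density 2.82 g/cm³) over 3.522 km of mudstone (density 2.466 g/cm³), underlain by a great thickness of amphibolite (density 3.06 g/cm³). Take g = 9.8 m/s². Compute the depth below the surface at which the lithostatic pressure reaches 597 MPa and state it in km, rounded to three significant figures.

20.8 km

Pressure at base of upper layers: 2820×9.8×3140 + 2466×9.8×3522 = 1.719×10^8 Pa = 171.9 MPa
Remaining pressure to be supplied by amphibolite: 5.970×10^8 − 1.719×10^8 = 4.251×10^8 Pa
Additional depth in amphibolite = 4.251×10^8 Pa / (3060 kg/m³ × 9.8 m/s²) = 14176 m
Total depth = 6662 m + 14176 m = 20838 m
= 20.838 km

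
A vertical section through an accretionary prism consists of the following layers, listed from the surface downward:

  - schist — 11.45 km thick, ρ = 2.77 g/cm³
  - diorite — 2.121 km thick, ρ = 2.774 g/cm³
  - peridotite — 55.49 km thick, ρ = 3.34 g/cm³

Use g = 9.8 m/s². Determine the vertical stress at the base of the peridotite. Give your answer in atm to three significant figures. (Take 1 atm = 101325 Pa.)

schist: 2770 kg/m³ × 9.8 m/s² × 11450 m = 3.108×10^8 Pa = 3068 atm
diorite: 2774 kg/m³ × 9.8 m/s² × 2121 m = 5.766×10^7 Pa = 569.1 atm
peridotite: 3340 kg/m³ × 9.8 m/s² × 55490 m = 1.816×10^9 Pa = 17925 atm
Total = 3068 + 569.1 + 17925 = 21562 atm

21600 atm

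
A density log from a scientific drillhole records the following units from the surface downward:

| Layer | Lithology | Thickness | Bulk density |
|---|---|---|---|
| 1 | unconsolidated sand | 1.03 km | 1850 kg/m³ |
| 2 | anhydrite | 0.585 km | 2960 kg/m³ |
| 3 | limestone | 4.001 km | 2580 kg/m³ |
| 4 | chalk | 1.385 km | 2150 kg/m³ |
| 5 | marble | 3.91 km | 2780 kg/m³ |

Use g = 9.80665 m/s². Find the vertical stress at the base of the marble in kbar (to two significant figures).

unconsolidated sand: 1850 kg/m³ × 9.80665 m/s² × 1030 m = 1.869×10^7 Pa = 0.1869 kbar
anhydrite: 2960 kg/m³ × 9.80665 m/s² × 585 m = 1.698×10^7 Pa = 0.1698 kbar
limestone: 2580 kg/m³ × 9.80665 m/s² × 4001 m = 1.012×10^8 Pa = 1.012 kbar
chalk: 2150 kg/m³ × 9.80665 m/s² × 1385 m = 2.920×10^7 Pa = 0.2920 kbar
marble: 2780 kg/m³ × 9.80665 m/s² × 3910 m = 1.066×10^8 Pa = 1.066 kbar
Total = 0.1869 + 0.1698 + 1.012 + 0.2920 + 1.066 = 2.7270 kbar

2.7 kbar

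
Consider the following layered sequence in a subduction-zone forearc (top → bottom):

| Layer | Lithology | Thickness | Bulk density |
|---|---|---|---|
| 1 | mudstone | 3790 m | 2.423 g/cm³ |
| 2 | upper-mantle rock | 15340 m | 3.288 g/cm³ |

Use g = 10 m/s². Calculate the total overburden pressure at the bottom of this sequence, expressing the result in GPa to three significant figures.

mudstone: 2423 kg/m³ × 10 m/s² × 3790 m = 9.183×10^7 Pa = 0.09183 GPa
upper-mantle rock: 3288 kg/m³ × 10 m/s² × 15340 m = 5.044×10^8 Pa = 0.5044 GPa
Total = 0.09183 + 0.5044 = 0.59621 GPa

0.596 GPa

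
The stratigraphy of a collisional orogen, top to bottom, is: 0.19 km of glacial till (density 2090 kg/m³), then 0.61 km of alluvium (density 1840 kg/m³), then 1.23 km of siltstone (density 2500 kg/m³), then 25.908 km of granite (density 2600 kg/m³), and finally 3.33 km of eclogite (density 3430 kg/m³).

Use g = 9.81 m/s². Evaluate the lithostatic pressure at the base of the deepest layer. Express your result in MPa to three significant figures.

glacial till: 2090 kg/m³ × 9.81 m/s² × 190 m = 3.896×10^6 Pa = 3.896 MPa
alluvium: 1840 kg/m³ × 9.81 m/s² × 610 m = 1.101×10^7 Pa = 11.01 MPa
siltstone: 2500 kg/m³ × 9.81 m/s² × 1230 m = 3.017×10^7 Pa = 30.17 MPa
granite: 2600 kg/m³ × 9.81 m/s² × 25908 m = 6.608×10^8 Pa = 660.8 MPa
eclogite: 3430 kg/m³ × 9.81 m/s² × 3330 m = 1.120×10^8 Pa = 112.0 MPa
Total = 3.896 + 11.01 + 30.17 + 660.8 + 112.0 = 817.93 MPa

818 MPa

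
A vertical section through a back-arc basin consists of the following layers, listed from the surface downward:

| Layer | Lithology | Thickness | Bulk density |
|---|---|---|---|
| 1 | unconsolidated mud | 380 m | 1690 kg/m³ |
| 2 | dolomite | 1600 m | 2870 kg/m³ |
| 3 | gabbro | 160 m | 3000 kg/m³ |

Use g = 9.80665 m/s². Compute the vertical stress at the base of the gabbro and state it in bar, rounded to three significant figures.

560 bar

unconsolidated mud: 1690 kg/m³ × 9.80665 m/s² × 380 m = 6.298×10^6 Pa = 62.98 bar
dolomite: 2870 kg/m³ × 9.80665 m/s² × 1600 m = 4.503×10^7 Pa = 450.3 bar
gabbro: 3000 kg/m³ × 9.80665 m/s² × 160 m = 4.707×10^6 Pa = 47.07 bar
Total = 62.98 + 450.3 + 47.07 = 560.37 bar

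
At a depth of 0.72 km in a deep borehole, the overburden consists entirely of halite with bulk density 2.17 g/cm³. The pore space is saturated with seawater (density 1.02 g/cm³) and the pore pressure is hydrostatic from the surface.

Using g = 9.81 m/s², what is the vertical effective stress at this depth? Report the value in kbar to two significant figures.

0.081 kbar

Overburden (lithostatic) stress σ_v:
halite: 2170 kg/m³ × 9.81 m/s² × 720 m = 1.533×10^7 Pa = 15.33 MPa
Pore pressure P_p = 1020 kg/m³ × 9.81 m/s² × 720 m = 7.204×10^6 Pa = 7.204 MPa
Effective stress σ' = σ_v − P_p = 15.33 − 7.204 = 8.1227 MPa = 0.081227 kbar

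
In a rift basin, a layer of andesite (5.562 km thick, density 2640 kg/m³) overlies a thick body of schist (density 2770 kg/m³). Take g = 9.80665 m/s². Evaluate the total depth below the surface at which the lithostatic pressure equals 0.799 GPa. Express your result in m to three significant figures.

29700 m

Pressure at base of upper layers: 2640×9.80665×5562 = 1.440×10^8 Pa = 0.1440 GPa
Remaining pressure to be supplied by schist: 7.990×10^8 − 1.440×10^8 = 6.550×10^8 Pa
Additional depth in schist = 6.550×10^8 Pa / (2770 kg/m³ × 9.80665 m/s²) = 24113 m
Total depth = 5562 m + 24113 m = 29675 m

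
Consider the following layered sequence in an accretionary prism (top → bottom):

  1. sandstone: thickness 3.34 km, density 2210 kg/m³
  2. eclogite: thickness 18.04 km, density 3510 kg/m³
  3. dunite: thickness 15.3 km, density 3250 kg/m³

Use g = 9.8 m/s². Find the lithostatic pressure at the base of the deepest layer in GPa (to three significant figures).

1.18 GPa

sandstone: 2210 kg/m³ × 9.8 m/s² × 3340 m = 7.234×10^7 Pa = 0.07234 GPa
eclogite: 3510 kg/m³ × 9.8 m/s² × 18040 m = 6.205×10^8 Pa = 0.6205 GPa
dunite: 3250 kg/m³ × 9.8 m/s² × 15300 m = 4.873×10^8 Pa = 0.4873 GPa
Total = 0.07234 + 0.6205 + 0.4873 = 1.1802 GPa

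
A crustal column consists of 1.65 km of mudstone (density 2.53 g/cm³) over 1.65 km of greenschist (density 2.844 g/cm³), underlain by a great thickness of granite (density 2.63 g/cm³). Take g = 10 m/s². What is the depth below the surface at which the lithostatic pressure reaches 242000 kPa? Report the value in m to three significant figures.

9130 m

Pressure at base of upper layers: 2530×10×1650 + 2844×10×1650 = 8.867×10^7 Pa = 88671 kPa
Remaining pressure to be supplied by granite: 2.420×10^8 − 8.867×10^7 = 1.533×10^8 Pa
Additional depth in granite = 1.533×10^8 Pa / (2630 kg/m³ × 10 m/s²) = 5830.0 m
Total depth = 3300 m + 5830.0 m = 9130.0 m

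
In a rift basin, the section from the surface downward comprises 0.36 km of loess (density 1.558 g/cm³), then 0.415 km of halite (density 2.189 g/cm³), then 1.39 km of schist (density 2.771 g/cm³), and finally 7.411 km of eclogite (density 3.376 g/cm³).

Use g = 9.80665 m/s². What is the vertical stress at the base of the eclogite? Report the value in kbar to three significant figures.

loess: 1558 kg/m³ × 9.80665 m/s² × 360 m = 5.500×10^6 Pa = 0.05500 kbar
halite: 2189 kg/m³ × 9.80665 m/s² × 415 m = 8.909×10^6 Pa = 0.08909 kbar
schist: 2771 kg/m³ × 9.80665 m/s² × 1390 m = 3.777×10^7 Pa = 0.3777 kbar
eclogite: 3376 kg/m³ × 9.80665 m/s² × 7411 m = 2.454×10^8 Pa = 2.454 kbar
Total = 0.05500 + 0.08909 + 0.3777 + 2.454 = 2.9754 kbar

2.98 kbar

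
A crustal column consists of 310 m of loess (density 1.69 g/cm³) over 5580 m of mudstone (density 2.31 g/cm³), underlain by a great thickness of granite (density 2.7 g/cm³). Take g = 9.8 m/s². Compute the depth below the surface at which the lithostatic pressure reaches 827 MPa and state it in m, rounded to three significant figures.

Pressure at base of upper layers: 1690×9.8×310 + 2310×9.8×5580 = 1.315×10^8 Pa = 131.5 MPa
Remaining pressure to be supplied by granite: 8.270×10^8 − 1.315×10^8 = 6.955×10^8 Pa
Additional depth in granite = 6.955×10^8 Pa / (2700 kg/m³ × 9.8 m/s²) = 26287 m
Total depth = 5890 m + 26287 m = 32177 m

32200 m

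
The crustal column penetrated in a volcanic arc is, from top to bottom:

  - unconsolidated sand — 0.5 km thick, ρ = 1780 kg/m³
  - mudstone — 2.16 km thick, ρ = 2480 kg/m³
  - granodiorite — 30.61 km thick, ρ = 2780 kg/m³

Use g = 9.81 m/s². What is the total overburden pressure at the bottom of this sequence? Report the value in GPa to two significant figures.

0.90 GPa

unconsolidated sand: 1780 kg/m³ × 9.81 m/s² × 500 m = 8.731×10^6 Pa = 8.731×10^-3 GPa
mudstone: 2480 kg/m³ × 9.81 m/s² × 2160 m = 5.255×10^7 Pa = 0.05255 GPa
granodiorite: 2780 kg/m³ × 9.81 m/s² × 30610 m = 8.348×10^8 Pa = 0.8348 GPa
Total = 8.731×10^-3 + 0.05255 + 0.8348 = 0.89607 GPa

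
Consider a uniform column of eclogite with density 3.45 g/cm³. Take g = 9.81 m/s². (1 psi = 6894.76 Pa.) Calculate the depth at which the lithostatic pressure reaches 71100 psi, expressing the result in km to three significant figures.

h = P/(ρg) = 71100 psi / (3450 kg/m³ × 9.81 m/s²) = 4.902×10^8 Pa / 33844 Pa/m = 14484 m
= 14.484 km

14.5 km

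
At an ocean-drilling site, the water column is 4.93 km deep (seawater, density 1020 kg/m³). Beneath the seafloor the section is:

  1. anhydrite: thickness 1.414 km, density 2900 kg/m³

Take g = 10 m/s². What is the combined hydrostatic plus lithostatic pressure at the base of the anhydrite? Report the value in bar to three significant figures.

seawater: 1020 kg/m³ × 10 m/s² × 4930 m = 5.029×10^7 Pa = 502.9 bar
anhydrite: 2900 kg/m³ × 10 m/s² × 1414 m = 4.101×10^7 Pa = 410.1 bar
Total = 502.9 + 410.1 = 912.92 bar

913 bar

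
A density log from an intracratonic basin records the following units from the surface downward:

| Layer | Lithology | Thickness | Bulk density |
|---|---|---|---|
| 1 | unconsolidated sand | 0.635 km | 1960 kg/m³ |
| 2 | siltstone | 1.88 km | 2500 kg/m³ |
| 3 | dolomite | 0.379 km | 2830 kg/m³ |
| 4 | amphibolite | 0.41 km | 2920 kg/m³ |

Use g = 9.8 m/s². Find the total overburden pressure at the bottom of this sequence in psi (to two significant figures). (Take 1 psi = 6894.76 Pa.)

12000 psi

unconsolidated sand: 1960 kg/m³ × 9.8 m/s² × 635 m = 1.220×10^7 Pa = 1769 psi
siltstone: 2500 kg/m³ × 9.8 m/s² × 1880 m = 4.606×10^7 Pa = 6680 psi
dolomite: 2830 kg/m³ × 9.8 m/s² × 379 m = 1.051×10^7 Pa = 1525 psi
amphibolite: 2920 kg/m³ × 9.8 m/s² × 410 m = 1.173×10^7 Pa = 1702 psi
Total = 1769 + 6680 + 1525 + 1702 = 11676 psi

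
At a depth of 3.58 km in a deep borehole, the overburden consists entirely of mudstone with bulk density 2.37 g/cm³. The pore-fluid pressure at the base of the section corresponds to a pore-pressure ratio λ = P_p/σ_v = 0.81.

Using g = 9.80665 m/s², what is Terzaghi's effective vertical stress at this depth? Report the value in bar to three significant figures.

158 bar

Overburden (lithostatic) stress σ_v:
mudstone: 2370 kg/m³ × 9.80665 m/s² × 3580 m = 8.321×10^7 Pa = 83.21 MPa
Pore pressure P_p = λ·σ_v = 0.81 × 83.21 MPa = 67.40 MPa
Effective stress σ' = σ_v − P_p = 83.21 − 67.40 = 15.809 MPa = 158.09 bar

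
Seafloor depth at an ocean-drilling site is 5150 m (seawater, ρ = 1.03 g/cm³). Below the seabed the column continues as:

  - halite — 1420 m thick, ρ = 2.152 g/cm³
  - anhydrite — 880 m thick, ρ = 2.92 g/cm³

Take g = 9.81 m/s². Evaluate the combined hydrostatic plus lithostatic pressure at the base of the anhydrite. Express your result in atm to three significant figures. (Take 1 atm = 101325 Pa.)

1060 atm

seawater: 1030 kg/m³ × 9.81 m/s² × 5150 m = 5.204×10^7 Pa = 513.6 atm
halite: 2152 kg/m³ × 9.81 m/s² × 1420 m = 2.998×10^7 Pa = 295.9 atm
anhydrite: 2920 kg/m³ × 9.81 m/s² × 880 m = 2.521×10^7 Pa = 248.8 atm
Total = 513.6 + 295.9 + 248.8 = 1058.2 atm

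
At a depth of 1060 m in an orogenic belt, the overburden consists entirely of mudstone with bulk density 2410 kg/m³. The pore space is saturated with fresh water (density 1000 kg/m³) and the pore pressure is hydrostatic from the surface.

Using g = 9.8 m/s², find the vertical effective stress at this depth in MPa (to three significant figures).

14.6 MPa

Overburden (lithostatic) stress σ_v:
mudstone: 2410 kg/m³ × 9.8 m/s² × 1060 m = 2.504×10^7 Pa = 25.04 MPa
Pore pressure P_p = 1000 kg/m³ × 9.8 m/s² × 1060 m = 1.039×10^7 Pa = 10.39 MPa
Effective stress σ' = σ_v − P_p = 25.04 − 10.39 = 14.647 MPa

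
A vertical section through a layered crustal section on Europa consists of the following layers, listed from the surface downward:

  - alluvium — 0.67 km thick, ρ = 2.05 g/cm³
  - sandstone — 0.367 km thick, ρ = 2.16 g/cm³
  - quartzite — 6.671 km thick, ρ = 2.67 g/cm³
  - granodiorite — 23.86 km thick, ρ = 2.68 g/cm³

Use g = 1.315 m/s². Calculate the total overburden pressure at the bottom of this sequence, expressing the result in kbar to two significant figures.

1.1 kbar

alluvium: 2050 kg/m³ × 1.315 m/s² × 670 m = 1.806×10^6 Pa = 0.01806 kbar
sandstone: 2160 kg/m³ × 1.315 m/s² × 367 m = 1.042×10^6 Pa = 0.01042 kbar
quartzite: 2670 kg/m³ × 1.315 m/s² × 6671 m = 2.342×10^7 Pa = 0.2342 kbar
granodiorite: 2680 kg/m³ × 1.315 m/s² × 23860 m = 8.409×10^7 Pa = 0.8409 kbar
Total = 0.01806 + 0.01042 + 0.2342 + 0.8409 = 1.1036 kbar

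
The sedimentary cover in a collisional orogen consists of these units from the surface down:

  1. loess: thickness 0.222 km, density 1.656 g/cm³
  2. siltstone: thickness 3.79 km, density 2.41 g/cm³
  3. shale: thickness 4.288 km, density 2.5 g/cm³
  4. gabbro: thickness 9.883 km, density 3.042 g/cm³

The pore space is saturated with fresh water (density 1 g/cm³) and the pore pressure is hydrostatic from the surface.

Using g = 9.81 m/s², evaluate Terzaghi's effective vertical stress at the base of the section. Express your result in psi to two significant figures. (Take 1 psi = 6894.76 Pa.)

Overburden (lithostatic) stress σ_v:
loess: 1656 kg/m³ × 9.81 m/s² × 222 m = 3.606×10^6 Pa = 3.606 MPa
siltstone: 2410 kg/m³ × 9.81 m/s² × 3790 m = 8.960×10^7 Pa = 89.60 MPa
shale: 2500 kg/m³ × 9.81 m/s² × 4288 m = 1.052×10^8 Pa = 105.2 MPa
gabbro: 3042 kg/m³ × 9.81 m/s² × 9883 m = 2.949×10^8 Pa = 294.9 MPa
Total = 3.606 + 89.60 + 105.2 + 294.9 = 493.30 MPa
Pore pressure P_p = 1000 kg/m³ × 9.81 m/s² × 18183 m = 1.784×10^8 Pa = 178.4 MPa
Effective stress σ' = σ_v − P_p = 493.3 − 178.4 = 314.93 MPa = 45676 psi

46000 psi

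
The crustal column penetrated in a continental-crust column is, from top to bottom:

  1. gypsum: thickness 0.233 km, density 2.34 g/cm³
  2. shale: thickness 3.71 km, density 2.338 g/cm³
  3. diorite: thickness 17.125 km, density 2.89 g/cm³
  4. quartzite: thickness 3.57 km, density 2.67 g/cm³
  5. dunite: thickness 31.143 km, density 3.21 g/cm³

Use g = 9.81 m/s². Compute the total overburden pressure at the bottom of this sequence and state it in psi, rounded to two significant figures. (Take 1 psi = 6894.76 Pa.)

240000 psi

gypsum: 2340 kg/m³ × 9.81 m/s² × 233 m = 5.349×10^6 Pa = 775.8 psi
shale: 2338 kg/m³ × 9.81 m/s² × 3710 m = 8.509×10^7 Pa = 12342 psi
diorite: 2890 kg/m³ × 9.81 m/s² × 17125 m = 4.855×10^8 Pa = 70417 psi
quartzite: 2670 kg/m³ × 9.81 m/s² × 3570 m = 9.351×10^7 Pa = 13562 psi
dunite: 3210 kg/m³ × 9.81 m/s² × 31143 m = 9.807×10^8 Pa = 1.422×10^5 psi
Total = 775.8 + 12342 + 70417 + 13562 + 1.422×10^5 = 2.3933×10^5 psi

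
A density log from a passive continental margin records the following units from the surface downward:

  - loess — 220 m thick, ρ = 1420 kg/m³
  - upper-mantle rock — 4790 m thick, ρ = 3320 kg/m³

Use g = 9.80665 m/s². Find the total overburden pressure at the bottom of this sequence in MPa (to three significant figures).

159 MPa

loess: 1420 kg/m³ × 9.80665 m/s² × 220 m = 3.064×10^6 Pa = 3.064 MPa
upper-mantle rock: 3320 kg/m³ × 9.80665 m/s² × 4790 m = 1.560×10^8 Pa = 156.0 MPa
Total = 3.064 + 156.0 = 159.02 MPa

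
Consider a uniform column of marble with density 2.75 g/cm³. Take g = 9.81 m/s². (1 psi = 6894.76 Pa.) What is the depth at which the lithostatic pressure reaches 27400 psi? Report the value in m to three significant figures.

7000 m

h = P/(ρg) = 27400 psi / (2750 kg/m³ × 9.81 m/s²) = 1.889×10^8 Pa / 26978 Pa/m = 7002.7 m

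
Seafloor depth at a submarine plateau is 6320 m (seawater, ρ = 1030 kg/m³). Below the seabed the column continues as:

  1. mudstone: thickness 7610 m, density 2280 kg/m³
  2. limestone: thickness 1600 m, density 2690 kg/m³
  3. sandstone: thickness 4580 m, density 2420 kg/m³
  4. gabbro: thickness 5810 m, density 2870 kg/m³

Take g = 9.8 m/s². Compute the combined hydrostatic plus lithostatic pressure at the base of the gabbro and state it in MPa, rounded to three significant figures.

548 MPa

seawater: 1030 kg/m³ × 9.8 m/s² × 6320 m = 6.379×10^7 Pa = 63.79 MPa
mudstone: 2280 kg/m³ × 9.8 m/s² × 7610 m = 1.700×10^8 Pa = 170.0 MPa
limestone: 2690 kg/m³ × 9.8 m/s² × 1600 m = 4.218×10^7 Pa = 42.18 MPa
sandstone: 2420 kg/m³ × 9.8 m/s² × 4580 m = 1.086×10^8 Pa = 108.6 MPa
gabbro: 2870 kg/m³ × 9.8 m/s² × 5810 m = 1.634×10^8 Pa = 163.4 MPa
Total = 63.79 + 170.0 + 42.18 + 108.6 + 163.4 = 548.04 MPa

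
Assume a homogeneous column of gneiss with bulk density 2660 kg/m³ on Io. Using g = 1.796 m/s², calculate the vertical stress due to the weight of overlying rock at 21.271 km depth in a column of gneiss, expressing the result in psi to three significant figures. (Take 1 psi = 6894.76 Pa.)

14700 psi

gneiss: 2660 kg/m³ × 1.796 m/s² × 21271 m = 1.016×10^8 Pa = 14739 psi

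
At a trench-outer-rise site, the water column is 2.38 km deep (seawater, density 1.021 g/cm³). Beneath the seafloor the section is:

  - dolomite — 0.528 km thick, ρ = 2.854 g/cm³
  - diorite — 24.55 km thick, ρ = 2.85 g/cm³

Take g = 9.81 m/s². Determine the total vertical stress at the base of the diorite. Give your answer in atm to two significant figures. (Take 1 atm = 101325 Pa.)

seawater: 1021 kg/m³ × 9.81 m/s² × 2380 m = 2.384×10^7 Pa = 235.3 atm
dolomite: 2854 kg/m³ × 9.81 m/s² × 528 m = 1.478×10^7 Pa = 145.9 atm
diorite: 2850 kg/m³ × 9.81 m/s² × 24550 m = 6.864×10^8 Pa = 6774 atm
Total = 235.3 + 145.9 + 6774 = 7155.2 atm

7200 atm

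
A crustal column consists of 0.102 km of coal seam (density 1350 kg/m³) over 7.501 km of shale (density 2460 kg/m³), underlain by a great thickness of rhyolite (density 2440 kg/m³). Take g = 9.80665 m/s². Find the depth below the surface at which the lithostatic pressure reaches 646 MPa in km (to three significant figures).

27.0 km

Pressure at base of upper layers: 1350×9.80665×102 + 2460×9.80665×7501 = 1.823×10^8 Pa = 182.3 MPa
Remaining pressure to be supplied by rhyolite: 6.460×10^8 − 1.823×10^8 = 4.637×10^8 Pa
Additional depth in rhyolite = 4.637×10^8 Pa / (2440 kg/m³ × 9.80665 m/s²) = 19378 m
Total depth = 7603 m + 19378 m = 26981 m
= 26.981 km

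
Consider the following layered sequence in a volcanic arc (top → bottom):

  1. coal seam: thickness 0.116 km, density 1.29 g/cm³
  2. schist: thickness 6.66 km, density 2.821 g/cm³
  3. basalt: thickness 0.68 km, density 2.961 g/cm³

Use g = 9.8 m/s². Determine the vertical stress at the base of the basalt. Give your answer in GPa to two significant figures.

coal seam: 1290 kg/m³ × 9.8 m/s² × 116 m = 1.466×10^6 Pa = 1.466×10^-3 GPa
schist: 2821 kg/m³ × 9.8 m/s² × 6660 m = 1.841×10^8 Pa = 0.1841 GPa
basalt: 2961 kg/m³ × 9.8 m/s² × 680 m = 1.973×10^7 Pa = 0.01973 GPa
Total = 1.466×10^-3 + 0.1841 + 0.01973 = 0.20532 GPa

0.21 GPa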